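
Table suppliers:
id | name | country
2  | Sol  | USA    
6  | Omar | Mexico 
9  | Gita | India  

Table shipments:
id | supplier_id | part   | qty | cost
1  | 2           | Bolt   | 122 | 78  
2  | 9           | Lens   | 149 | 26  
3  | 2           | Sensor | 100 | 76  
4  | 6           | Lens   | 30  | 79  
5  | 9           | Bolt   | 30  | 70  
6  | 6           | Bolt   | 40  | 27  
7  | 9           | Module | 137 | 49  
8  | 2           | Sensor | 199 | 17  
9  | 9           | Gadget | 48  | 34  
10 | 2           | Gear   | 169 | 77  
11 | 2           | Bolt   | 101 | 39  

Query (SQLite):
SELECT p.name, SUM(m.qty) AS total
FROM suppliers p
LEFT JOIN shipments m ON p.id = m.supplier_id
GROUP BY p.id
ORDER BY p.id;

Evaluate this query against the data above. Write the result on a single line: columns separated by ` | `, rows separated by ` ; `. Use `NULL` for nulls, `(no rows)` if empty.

Sol | 691 ; Omar | 70 ; Gita | 364

LEFT JOIN keeps every suppliers row; unmatched ones get NULL for shipments columns.
Group by suppliers.id and compute SUM(m.qty). SUM over an all-NULL group is NULL.
  2: ids {1, 3, 8, 10, 11} → SUM(m.qty)=691
  6: ids {4, 6} → SUM(m.qty)=70
  9: ids {2, 5, 7, 9} → SUM(m.qty)=364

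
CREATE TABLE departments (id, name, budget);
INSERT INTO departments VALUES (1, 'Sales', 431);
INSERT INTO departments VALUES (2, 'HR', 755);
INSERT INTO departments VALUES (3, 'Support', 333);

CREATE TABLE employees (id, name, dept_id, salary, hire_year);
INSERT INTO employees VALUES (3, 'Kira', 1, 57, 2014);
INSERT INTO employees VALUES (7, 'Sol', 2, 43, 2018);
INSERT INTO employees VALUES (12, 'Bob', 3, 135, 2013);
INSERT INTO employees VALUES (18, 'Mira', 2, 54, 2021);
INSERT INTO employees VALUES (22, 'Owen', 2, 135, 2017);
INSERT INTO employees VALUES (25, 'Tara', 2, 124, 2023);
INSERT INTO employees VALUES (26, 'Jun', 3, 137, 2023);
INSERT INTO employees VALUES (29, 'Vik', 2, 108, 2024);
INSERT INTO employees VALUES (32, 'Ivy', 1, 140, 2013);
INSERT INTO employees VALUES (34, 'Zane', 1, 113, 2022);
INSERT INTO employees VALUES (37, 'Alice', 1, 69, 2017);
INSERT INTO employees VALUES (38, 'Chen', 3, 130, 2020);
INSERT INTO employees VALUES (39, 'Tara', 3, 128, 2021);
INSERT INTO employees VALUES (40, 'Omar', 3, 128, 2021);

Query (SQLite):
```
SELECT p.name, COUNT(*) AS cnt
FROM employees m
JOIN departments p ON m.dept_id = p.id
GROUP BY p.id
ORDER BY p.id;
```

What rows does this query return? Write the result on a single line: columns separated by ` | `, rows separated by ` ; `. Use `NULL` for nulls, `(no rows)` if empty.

Join each employees row to its departments via dept_id.
Group joined rows by departments.id; compute COUNT(*) per group.
  1: ids {3, 32, 34, 37} → COUNT(*)=4
  2: ids {7, 18, 22, 25, 29} → COUNT(*)=5
  3: ids {12, 26, 38, 39, 40} → COUNT(*)=5

Sales | 4 ; HR | 5 ; Support | 5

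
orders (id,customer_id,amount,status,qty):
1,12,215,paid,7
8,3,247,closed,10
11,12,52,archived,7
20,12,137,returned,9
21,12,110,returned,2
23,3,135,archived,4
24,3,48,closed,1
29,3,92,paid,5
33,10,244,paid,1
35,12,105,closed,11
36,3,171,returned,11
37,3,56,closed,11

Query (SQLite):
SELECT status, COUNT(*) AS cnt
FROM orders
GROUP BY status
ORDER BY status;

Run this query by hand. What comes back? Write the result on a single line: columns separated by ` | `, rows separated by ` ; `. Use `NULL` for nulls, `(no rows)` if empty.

archived | 2 ; closed | 4 ; paid | 3 ; returned | 3

Partition orders by status; compute COUNT(*) within each group.
  archived: ids {11, 23} → COUNT(*)=2
  closed: ids {8, 24, 35, 37} → COUNT(*)=4
  paid: ids {1, 29, 33} → COUNT(*)=3
  returned: ids {20, 21, 36} → COUNT(*)=3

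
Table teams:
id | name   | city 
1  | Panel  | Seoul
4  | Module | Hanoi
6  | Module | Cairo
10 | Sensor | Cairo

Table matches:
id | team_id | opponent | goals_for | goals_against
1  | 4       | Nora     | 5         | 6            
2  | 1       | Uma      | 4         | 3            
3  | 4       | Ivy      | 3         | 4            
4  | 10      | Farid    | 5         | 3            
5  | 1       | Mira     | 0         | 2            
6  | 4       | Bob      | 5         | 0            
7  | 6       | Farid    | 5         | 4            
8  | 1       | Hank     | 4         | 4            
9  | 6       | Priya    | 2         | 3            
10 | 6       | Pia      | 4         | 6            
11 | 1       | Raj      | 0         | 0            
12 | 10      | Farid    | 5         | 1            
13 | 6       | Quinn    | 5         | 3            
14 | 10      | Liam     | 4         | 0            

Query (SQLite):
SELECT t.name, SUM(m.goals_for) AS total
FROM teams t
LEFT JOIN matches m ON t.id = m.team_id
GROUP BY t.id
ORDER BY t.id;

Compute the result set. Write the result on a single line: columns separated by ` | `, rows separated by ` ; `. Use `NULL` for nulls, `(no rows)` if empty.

Panel | 8 ; Module | 13 ; Module | 16 ; Sensor | 14

LEFT JOIN keeps every teams row; unmatched ones get NULL for matches columns.
Group by teams.id and compute SUM(m.goals_for). SUM over an all-NULL group is NULL.
  1: ids {2, 5, 8, 11} → SUM(m.goals_for)=8
  4: ids {1, 3, 6} → SUM(m.goals_for)=13
  6: ids {7, 9, 10, 13} → SUM(m.goals_for)=16
  10: ids {4, 12, 14} → SUM(m.goals_for)=14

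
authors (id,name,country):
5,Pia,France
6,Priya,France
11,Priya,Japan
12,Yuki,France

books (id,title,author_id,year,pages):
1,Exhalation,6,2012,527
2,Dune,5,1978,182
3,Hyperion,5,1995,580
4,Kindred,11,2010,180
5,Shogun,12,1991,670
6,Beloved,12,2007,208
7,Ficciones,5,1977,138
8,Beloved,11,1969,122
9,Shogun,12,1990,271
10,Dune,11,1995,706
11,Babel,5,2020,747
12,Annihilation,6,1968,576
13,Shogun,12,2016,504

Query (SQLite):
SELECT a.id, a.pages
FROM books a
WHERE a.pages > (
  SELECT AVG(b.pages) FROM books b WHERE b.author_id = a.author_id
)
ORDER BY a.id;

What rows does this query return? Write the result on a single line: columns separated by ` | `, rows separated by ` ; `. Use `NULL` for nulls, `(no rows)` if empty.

3 | 580 ; 5 | 670 ; 10 | 706 ; 11 | 747 ; 12 | 576 ; 13 | 504

For each books row a, compute AVG(pages) over rows sharing a.author_id.
Keep row a if a.pages > that per-group AVG.
  author_id=5: AVG(pages) = 411.75
  author_id=6: AVG(pages) = 551.5
  author_id=11: AVG(pages) = 336.0
  author_id=12: AVG(pages) = 413.25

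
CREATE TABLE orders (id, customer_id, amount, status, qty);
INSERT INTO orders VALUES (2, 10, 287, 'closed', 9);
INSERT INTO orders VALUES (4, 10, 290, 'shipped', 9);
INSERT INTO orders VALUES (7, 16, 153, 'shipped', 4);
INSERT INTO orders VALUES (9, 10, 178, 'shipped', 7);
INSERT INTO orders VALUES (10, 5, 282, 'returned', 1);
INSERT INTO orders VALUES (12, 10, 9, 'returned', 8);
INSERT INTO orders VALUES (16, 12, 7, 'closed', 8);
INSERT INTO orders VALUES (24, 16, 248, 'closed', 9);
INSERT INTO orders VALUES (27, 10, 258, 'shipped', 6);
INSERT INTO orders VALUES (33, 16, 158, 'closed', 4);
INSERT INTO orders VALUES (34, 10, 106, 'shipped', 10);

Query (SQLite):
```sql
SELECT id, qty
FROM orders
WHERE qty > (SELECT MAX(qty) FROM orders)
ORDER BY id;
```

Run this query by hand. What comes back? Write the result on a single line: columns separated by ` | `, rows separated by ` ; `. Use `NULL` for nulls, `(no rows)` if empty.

(no rows)

Scalar subquery: MAX(qty) over all orders rows = 10.
Keep rows where qty > that value.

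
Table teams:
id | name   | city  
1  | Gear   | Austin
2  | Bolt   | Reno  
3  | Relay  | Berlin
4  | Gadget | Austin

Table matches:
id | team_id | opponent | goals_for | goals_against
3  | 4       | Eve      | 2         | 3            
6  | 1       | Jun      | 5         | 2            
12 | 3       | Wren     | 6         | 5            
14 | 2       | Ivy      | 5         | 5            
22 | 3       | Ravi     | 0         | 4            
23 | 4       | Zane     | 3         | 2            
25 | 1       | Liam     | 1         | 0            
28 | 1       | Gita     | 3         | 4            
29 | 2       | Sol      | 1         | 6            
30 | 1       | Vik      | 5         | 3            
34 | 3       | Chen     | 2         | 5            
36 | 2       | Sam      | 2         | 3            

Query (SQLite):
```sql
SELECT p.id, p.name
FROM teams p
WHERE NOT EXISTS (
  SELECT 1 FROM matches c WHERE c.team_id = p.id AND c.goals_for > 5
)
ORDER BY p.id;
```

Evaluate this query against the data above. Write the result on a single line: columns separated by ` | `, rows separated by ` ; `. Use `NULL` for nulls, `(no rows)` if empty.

For each teams row, check whether any matches with matching team_id has goals_for > 5.
Keep rows where that is false.

1 | Gear ; 2 | Bolt ; 4 | Gadget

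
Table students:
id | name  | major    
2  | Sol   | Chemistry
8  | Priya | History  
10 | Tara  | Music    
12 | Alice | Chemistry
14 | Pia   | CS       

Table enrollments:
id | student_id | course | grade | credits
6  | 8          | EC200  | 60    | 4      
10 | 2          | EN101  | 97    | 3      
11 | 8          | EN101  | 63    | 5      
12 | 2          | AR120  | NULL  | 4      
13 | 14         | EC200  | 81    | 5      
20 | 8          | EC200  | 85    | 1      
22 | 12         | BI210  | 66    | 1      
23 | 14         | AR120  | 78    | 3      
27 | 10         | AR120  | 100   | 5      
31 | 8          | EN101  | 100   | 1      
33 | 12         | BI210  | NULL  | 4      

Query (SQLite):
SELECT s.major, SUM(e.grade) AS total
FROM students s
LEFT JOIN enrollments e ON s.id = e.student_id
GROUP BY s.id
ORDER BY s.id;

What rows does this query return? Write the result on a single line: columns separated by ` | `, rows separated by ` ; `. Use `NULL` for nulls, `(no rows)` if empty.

Chemistry | 97 ; History | 308 ; Music | 100 ; Chemistry | 66 ; CS | 159

LEFT JOIN keeps every students row; unmatched ones get NULL for enrollments columns.
Group by students.id and compute SUM(e.grade). SUM over an all-NULL group is NULL.
  2: ids {10, 12} → SUM(e.grade)=97
  8: ids {6, 11, 20, 31} → SUM(e.grade)=308
  10: ids {27} → SUM(e.grade)=100
  12: ids {22, 33} → SUM(e.grade)=66
  14: ids {13, 23} → SUM(e.grade)=159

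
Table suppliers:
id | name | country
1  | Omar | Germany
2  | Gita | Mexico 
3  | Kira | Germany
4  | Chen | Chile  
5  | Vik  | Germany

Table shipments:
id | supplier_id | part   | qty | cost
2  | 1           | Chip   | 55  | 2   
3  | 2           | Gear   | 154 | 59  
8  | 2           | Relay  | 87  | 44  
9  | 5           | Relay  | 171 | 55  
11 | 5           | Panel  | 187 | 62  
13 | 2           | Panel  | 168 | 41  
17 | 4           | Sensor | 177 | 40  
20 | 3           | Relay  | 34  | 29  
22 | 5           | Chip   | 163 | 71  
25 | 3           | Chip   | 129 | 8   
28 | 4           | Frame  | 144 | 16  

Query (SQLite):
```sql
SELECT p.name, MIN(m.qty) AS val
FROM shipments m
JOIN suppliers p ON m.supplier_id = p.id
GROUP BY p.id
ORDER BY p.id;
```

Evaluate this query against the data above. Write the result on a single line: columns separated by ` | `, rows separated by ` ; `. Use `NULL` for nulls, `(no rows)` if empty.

Join each shipments row to its suppliers via supplier_id.
Group joined rows by suppliers.id; compute MIN(m.qty) per group.
  1: ids {2} → MIN(m.qty)=55
  2: ids {3, 8, 13} → MIN(m.qty)=87
  3: ids {20, 25} → MIN(m.qty)=34
  4: ids {17, 28} → MIN(m.qty)=144
  5: ids {9, 11, 22} → MIN(m.qty)=163

Omar | 55 ; Gita | 87 ; Kira | 34 ; Chen | 144 ; Vik | 163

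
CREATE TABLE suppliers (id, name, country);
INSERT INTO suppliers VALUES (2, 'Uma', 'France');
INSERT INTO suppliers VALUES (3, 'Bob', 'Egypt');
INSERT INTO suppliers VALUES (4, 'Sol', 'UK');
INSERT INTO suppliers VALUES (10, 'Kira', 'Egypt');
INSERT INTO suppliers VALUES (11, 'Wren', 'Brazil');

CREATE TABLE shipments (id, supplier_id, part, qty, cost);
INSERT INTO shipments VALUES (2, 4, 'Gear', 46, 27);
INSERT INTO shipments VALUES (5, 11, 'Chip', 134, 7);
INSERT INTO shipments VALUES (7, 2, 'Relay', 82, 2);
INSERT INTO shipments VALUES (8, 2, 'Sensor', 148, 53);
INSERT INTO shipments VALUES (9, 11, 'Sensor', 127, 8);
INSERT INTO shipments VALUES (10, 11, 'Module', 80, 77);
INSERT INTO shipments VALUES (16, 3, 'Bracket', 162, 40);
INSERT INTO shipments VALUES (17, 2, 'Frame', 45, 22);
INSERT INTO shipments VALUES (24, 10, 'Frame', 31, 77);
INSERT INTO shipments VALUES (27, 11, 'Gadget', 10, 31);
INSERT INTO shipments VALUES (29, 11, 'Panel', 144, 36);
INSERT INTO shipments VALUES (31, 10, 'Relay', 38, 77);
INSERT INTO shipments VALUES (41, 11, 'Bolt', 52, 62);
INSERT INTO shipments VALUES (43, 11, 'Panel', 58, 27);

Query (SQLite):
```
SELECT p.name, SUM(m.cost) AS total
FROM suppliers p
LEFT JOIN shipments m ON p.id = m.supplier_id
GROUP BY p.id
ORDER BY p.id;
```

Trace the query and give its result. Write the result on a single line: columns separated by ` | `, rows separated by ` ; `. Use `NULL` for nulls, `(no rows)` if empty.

Uma | 77 ; Bob | 40 ; Sol | 27 ; Kira | 154 ; Wren | 248

LEFT JOIN keeps every suppliers row; unmatched ones get NULL for shipments columns.
Group by suppliers.id and compute SUM(m.cost). SUM over an all-NULL group is NULL.
  2: ids {7, 8, 17} → SUM(m.cost)=77
  3: ids {16} → SUM(m.cost)=40
  4: ids {2} → SUM(m.cost)=27
  10: ids {24, 31} → SUM(m.cost)=154
  11: ids {5, 9, 10, 27, 29, 41, 43} → SUM(m.cost)=248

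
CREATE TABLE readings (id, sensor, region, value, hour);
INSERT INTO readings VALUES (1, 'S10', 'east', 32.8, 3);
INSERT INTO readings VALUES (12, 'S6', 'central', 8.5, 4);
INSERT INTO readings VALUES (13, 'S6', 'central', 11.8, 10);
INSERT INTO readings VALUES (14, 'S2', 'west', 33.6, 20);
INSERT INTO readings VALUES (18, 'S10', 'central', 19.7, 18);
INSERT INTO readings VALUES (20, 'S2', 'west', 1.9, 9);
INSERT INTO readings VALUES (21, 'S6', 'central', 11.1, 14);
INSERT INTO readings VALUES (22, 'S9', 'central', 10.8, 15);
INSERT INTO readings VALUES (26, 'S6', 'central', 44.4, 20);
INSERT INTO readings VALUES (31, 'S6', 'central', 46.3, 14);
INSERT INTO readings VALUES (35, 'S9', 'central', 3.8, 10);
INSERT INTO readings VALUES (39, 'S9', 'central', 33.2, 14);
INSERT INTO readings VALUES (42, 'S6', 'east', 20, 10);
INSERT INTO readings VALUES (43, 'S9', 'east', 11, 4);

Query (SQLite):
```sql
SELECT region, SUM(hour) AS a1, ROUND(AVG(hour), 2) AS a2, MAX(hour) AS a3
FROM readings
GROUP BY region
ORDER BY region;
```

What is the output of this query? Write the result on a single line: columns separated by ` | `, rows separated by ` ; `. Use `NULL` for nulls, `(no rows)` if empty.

central | 119 | 13.22 | 20 ; east | 17 | 5.67 | 10 ; west | 29 | 14.5 | 20

Group readings by region.
Per group compute: SUM(hour), ROUND(AVG(hour), 2), MAX(hour).
  central: ids {12, 13, 18, 21, 22, 26, 31, 35, 39} → SUM(hour)=119, ROUND(AVG(hour), 2)=13.22, MAX(hour)=20
  east: ids {1, 42, 43} → SUM(hour)=17, ROUND(AVG(hour), 2)=5.67, MAX(hour)=10
  west: ids {14, 20} → SUM(hour)=29, ROUND(AVG(hour), 2)=14.5, MAX(hour)=20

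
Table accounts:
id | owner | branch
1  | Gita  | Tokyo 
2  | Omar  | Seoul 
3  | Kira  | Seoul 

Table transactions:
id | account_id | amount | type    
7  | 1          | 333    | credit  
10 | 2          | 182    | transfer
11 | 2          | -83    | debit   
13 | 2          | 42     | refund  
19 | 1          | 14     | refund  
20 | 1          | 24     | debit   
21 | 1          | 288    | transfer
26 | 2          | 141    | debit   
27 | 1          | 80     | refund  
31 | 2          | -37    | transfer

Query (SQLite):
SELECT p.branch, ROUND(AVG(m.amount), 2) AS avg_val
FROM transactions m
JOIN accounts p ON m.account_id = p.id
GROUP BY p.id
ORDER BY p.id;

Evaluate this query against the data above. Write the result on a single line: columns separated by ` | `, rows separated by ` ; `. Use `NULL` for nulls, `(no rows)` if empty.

Tokyo | 147.8 ; Seoul | 49

Join each transactions row to its accounts via account_id.
Group joined rows by accounts.id; compute ROUND(AVG(m.amount), 2) per group.
  1: ids {7, 19, 20, 21, 27} → ROUND(AVG(m.amount), 2)=147.8
  2: ids {10, 11, 13, 26, 31} → ROUND(AVG(m.amount), 2)=49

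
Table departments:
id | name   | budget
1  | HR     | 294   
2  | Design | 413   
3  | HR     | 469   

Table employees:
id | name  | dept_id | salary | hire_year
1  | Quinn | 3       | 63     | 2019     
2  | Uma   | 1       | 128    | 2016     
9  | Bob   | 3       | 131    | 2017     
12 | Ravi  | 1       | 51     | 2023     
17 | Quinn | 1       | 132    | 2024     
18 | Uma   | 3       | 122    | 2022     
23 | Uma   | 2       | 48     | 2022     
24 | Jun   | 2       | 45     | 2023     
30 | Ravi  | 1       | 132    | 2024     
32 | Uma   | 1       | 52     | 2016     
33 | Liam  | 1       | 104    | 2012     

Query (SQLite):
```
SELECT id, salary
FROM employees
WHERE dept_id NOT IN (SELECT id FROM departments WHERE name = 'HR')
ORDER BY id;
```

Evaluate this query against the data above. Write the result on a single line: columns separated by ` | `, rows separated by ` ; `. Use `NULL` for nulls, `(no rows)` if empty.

23 | 48 ; 24 | 45

Inner query: departments.id where name = 'HR'.
Outer: keep employees rows whose dept_id is not in that set.
Inner query → {1, 3}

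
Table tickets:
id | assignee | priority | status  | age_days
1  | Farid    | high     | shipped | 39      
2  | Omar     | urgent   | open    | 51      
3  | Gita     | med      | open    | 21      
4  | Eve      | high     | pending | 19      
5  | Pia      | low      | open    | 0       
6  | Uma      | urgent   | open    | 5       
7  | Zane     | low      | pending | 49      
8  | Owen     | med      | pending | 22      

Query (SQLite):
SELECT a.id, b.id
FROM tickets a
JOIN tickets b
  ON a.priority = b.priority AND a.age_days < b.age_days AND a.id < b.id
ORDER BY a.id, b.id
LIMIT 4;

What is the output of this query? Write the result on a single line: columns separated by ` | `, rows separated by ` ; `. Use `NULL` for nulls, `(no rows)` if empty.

3 | 8 ; 5 | 7

Pairs (a,b) with same priority, a.age_days < b.age_days, a.id < b.id.
priority groups: high:{1,4} low:{5,7} med:{3,8} urgent:{2,6}
Ordered by (a.id, b.id); first 4.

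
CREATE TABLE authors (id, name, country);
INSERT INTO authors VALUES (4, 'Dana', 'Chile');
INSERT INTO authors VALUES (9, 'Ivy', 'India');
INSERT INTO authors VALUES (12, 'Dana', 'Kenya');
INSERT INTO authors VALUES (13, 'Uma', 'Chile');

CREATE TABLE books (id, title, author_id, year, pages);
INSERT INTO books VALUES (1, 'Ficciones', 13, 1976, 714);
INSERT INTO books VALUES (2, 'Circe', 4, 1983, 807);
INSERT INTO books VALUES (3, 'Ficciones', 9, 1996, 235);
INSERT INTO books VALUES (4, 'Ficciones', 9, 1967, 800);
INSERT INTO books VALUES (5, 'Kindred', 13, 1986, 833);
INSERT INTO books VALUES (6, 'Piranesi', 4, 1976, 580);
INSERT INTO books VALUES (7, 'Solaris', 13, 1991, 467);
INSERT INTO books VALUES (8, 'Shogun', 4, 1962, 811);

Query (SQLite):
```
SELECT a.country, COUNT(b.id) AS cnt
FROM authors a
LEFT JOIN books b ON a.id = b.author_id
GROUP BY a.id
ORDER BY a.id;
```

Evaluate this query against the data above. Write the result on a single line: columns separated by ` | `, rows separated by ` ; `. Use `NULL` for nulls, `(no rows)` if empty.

Chile | 3 ; India | 2 ; Kenya | 0 ; Chile | 3

LEFT JOIN keeps every authors row; unmatched ones get NULL for books columns.
Group by authors.id and compute COUNT(b.id). COUNT(col) of an all-NULL group is 0.
  4: ids {2, 6, 8} → COUNT(b.id)=3
  9: ids {3, 4} → COUNT(b.id)=2
  12: ids {—} → COUNT(b.id)=0
  13: ids {1, 5, 7} → COUNT(b.id)=3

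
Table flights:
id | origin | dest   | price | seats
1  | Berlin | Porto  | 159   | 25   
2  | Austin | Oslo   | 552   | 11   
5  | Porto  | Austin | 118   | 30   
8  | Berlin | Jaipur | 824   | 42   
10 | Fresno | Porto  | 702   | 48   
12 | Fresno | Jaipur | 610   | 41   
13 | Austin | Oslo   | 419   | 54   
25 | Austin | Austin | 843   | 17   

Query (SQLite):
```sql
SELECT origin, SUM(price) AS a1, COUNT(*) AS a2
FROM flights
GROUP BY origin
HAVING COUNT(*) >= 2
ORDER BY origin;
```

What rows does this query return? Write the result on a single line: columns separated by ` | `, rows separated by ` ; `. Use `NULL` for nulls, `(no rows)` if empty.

Austin | 1814 | 3 ; Berlin | 983 | 2 ; Fresno | 1312 | 2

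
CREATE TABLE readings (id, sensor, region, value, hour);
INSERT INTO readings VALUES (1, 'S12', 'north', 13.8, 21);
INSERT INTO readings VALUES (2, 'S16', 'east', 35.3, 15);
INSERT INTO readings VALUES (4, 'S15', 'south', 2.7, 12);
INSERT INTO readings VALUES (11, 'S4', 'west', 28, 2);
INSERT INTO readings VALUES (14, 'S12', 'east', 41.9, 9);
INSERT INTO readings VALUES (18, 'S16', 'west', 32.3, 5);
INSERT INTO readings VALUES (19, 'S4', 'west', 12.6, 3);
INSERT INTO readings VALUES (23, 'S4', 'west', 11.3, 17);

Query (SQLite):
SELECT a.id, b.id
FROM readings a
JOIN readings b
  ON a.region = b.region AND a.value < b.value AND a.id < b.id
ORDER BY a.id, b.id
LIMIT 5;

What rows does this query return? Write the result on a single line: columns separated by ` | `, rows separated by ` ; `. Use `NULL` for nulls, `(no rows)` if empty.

2 | 14 ; 11 | 18

Pairs (a,b) with same region, a.value < b.value, a.id < b.id.
region groups: east:{2,14} north:{1} south:{4} west:{11,18,19,23}
Ordered by (a.id, b.id); first 5.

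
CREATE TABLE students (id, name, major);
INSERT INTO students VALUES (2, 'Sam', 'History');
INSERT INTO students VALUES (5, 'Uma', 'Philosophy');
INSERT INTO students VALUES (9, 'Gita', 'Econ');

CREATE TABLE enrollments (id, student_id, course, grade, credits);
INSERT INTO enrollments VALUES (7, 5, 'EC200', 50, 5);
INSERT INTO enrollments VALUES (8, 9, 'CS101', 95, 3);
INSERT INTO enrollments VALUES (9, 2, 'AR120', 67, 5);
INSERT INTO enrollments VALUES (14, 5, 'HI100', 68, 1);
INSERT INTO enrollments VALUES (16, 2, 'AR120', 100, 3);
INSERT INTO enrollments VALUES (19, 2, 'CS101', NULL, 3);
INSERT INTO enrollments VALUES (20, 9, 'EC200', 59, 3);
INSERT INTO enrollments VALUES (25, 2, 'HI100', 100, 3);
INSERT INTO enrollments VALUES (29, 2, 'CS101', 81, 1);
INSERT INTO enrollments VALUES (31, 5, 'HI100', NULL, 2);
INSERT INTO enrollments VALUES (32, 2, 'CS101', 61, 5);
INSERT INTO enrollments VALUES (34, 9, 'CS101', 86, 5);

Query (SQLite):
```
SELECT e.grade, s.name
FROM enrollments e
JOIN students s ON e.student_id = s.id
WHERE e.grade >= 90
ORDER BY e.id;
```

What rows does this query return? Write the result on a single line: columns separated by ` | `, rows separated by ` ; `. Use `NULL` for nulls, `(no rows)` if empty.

Each enrollments row matches the students row where student_id = students.id.
Then keep rows with e.grade >= 90.

95 | Gita ; 100 | Sam ; 100 | Sam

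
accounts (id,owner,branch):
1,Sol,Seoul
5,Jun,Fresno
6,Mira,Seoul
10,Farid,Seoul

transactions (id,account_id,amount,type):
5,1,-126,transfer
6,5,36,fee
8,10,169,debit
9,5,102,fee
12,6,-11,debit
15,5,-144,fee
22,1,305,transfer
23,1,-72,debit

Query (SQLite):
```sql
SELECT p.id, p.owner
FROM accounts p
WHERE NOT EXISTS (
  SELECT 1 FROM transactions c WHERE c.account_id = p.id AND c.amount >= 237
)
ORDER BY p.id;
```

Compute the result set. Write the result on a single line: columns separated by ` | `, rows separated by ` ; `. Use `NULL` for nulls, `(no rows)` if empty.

For each accounts row, check whether any transactions with matching account_id has amount >= 237.
Keep rows where that is false.

5 | Jun ; 6 | Mira ; 10 | Farid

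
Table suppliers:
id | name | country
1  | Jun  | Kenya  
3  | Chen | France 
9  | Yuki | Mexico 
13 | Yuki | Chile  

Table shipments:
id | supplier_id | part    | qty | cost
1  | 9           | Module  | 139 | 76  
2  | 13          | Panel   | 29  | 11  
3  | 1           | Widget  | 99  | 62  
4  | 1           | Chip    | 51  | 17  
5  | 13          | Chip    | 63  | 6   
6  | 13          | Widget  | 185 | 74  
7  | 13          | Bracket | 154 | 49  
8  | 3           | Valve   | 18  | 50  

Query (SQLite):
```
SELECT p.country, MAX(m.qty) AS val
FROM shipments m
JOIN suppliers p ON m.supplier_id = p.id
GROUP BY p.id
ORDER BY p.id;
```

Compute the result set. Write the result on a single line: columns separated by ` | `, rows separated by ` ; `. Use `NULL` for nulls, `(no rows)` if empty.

Kenya | 99 ; France | 18 ; Mexico | 139 ; Chile | 185

Join each shipments row to its suppliers via supplier_id.
Group joined rows by suppliers.id; compute MAX(m.qty) per group.
  1: ids {3, 4} → MAX(m.qty)=99
  3: ids {8} → MAX(m.qty)=18
  9: ids {1} → MAX(m.qty)=139
  13: ids {2, 5, 6, 7} → MAX(m.qty)=185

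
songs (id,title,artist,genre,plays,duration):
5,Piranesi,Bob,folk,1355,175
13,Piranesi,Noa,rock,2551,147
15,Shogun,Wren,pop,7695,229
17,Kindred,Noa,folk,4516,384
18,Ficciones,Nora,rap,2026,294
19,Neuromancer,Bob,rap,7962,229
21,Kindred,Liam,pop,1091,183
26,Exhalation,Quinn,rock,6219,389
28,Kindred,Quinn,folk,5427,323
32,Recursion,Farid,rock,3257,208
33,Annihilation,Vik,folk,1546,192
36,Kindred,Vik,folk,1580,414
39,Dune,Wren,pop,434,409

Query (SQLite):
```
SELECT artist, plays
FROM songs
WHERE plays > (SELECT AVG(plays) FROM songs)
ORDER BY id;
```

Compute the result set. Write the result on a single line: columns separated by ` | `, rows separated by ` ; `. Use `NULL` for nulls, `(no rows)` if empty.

Wren | 7695 ; Noa | 4516 ; Bob | 7962 ; Quinn | 6219 ; Quinn | 5427

Scalar subquery: AVG(plays) over all songs rows = 3512.230769 (≈; comparison uses full precision).
Keep rows where plays > that value.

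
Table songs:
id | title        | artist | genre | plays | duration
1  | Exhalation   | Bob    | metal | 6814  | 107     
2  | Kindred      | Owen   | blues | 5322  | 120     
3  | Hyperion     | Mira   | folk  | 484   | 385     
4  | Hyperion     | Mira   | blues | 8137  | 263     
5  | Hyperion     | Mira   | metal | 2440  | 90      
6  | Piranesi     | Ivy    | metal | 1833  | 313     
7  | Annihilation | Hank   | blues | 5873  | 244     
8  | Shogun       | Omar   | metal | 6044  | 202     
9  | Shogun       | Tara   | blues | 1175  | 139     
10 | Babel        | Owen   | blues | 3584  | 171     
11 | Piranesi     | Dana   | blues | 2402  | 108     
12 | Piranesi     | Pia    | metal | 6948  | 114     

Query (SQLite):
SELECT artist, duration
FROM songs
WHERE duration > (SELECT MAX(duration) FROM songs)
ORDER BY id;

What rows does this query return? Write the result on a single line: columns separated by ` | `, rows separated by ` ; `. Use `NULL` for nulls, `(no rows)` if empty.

Scalar subquery: MAX(duration) over all songs rows = 385.
Keep rows where duration > that value.

(no rows)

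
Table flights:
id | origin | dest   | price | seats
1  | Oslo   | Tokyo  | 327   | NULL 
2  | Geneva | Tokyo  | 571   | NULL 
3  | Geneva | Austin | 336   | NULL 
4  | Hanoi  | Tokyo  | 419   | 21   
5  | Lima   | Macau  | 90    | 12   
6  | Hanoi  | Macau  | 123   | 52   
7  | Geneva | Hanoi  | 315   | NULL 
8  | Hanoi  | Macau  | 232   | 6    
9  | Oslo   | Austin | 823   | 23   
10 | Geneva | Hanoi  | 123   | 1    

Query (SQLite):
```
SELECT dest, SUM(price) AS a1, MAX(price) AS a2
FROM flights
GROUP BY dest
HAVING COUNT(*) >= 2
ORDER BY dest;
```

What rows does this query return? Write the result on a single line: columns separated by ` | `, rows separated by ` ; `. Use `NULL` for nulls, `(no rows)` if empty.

Group flights by dest.
Per group compute: SUM(price), MAX(price).
HAVING: drop groups with fewer than 2 rows.
  Austin: ids {3, 9} → SUM(price)=1159, MAX(price)=823
  Hanoi: ids {7, 10} → SUM(price)=438, MAX(price)=315
  Macau: ids {5, 6, 8} → SUM(price)=445, MAX(price)=232
  Tokyo: ids {1, 2, 4} → SUM(price)=1317, MAX(price)=571

Austin | 1159 | 823 ; Hanoi | 438 | 315 ; Macau | 445 | 232 ; Tokyo | 1317 | 571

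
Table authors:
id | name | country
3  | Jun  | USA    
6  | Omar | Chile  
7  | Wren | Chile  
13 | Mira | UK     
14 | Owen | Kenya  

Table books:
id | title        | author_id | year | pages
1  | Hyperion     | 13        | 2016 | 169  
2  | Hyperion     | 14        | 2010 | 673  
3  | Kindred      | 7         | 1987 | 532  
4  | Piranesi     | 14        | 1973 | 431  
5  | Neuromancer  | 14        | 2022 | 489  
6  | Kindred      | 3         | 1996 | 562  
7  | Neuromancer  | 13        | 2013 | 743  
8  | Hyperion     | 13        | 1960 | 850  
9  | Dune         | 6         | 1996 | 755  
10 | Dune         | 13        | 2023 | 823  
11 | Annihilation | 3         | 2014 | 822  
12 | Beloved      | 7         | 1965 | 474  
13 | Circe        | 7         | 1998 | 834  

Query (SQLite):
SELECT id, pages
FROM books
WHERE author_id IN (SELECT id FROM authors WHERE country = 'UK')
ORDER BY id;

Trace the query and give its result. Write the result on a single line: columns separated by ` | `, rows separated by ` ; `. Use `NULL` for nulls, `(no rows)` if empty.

Inner query: authors.id where country = 'UK'.
Outer: keep books rows whose author_id is in that set.
Inner query → {13}

1 | 169 ; 7 | 743 ; 8 | 850 ; 10 | 823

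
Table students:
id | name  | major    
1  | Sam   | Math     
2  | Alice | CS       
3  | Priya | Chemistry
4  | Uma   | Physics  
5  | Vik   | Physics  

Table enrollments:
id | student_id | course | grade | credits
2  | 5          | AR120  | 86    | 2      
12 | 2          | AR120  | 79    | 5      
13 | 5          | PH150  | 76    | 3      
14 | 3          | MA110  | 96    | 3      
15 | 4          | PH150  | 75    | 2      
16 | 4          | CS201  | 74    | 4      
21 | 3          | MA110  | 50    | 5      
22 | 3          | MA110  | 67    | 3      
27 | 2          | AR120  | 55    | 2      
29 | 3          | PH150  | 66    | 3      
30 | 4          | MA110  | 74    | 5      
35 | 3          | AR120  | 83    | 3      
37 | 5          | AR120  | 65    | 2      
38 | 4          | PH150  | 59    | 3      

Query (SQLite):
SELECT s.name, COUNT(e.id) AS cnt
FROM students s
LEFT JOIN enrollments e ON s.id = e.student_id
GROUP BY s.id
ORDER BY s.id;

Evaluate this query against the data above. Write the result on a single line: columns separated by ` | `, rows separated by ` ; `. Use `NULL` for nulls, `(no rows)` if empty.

Sam | 0 ; Alice | 2 ; Priya | 5 ; Uma | 4 ; Vik | 3

LEFT JOIN keeps every students row; unmatched ones get NULL for enrollments columns.
Group by students.id and compute COUNT(e.id). COUNT(col) of an all-NULL group is 0.
  1: ids {—} → COUNT(e.id)=0
  2: ids {12, 27} → COUNT(e.id)=2
  3: ids {14, 21, 22, 29, 35} → COUNT(e.id)=5
  4: ids {15, 16, 30, 38} → COUNT(e.id)=4
  5: ids {2, 13, 37} → COUNT(e.id)=3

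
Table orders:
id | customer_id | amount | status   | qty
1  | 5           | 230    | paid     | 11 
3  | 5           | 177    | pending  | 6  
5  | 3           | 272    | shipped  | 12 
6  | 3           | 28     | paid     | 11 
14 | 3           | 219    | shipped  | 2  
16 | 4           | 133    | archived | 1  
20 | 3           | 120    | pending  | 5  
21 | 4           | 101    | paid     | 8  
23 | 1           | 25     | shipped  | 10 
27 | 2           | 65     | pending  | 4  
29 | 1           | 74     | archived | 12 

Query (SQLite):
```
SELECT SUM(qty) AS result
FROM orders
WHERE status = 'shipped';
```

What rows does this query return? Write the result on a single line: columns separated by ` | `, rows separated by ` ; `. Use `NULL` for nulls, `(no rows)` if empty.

Rows where status='shipped' → qty values: [12, 2, 10].
SUM of non-NULL values = 24.

24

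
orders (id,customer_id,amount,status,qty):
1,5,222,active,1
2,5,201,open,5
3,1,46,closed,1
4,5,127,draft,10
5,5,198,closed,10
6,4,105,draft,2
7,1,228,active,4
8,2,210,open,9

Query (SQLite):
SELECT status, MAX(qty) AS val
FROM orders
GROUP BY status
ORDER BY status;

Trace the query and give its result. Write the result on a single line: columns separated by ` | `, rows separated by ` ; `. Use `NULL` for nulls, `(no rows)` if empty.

active | 4 ; closed | 10 ; draft | 10 ; open | 9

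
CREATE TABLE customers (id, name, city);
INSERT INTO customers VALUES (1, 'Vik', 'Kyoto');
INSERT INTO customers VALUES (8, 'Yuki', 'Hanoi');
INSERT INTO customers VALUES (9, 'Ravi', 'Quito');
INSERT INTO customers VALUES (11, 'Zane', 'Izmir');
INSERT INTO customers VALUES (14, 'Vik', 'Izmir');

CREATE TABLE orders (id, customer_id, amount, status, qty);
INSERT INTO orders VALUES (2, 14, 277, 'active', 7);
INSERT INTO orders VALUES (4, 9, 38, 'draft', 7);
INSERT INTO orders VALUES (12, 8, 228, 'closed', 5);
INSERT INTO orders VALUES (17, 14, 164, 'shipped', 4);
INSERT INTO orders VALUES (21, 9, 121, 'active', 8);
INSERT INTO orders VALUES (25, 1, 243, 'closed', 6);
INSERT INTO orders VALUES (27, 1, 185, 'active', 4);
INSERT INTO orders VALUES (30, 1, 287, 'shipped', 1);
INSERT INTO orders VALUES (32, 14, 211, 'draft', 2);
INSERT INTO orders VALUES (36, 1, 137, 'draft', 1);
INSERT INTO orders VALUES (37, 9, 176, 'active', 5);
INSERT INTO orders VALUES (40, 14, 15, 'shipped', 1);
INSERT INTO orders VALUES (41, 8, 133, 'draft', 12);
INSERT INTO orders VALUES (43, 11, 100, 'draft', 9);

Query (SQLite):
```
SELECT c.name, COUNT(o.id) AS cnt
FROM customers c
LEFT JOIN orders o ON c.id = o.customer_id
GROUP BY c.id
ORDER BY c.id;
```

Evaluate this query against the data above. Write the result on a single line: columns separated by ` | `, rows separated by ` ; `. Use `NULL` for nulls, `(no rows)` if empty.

Vik | 4 ; Yuki | 2 ; Ravi | 3 ; Zane | 1 ; Vik | 4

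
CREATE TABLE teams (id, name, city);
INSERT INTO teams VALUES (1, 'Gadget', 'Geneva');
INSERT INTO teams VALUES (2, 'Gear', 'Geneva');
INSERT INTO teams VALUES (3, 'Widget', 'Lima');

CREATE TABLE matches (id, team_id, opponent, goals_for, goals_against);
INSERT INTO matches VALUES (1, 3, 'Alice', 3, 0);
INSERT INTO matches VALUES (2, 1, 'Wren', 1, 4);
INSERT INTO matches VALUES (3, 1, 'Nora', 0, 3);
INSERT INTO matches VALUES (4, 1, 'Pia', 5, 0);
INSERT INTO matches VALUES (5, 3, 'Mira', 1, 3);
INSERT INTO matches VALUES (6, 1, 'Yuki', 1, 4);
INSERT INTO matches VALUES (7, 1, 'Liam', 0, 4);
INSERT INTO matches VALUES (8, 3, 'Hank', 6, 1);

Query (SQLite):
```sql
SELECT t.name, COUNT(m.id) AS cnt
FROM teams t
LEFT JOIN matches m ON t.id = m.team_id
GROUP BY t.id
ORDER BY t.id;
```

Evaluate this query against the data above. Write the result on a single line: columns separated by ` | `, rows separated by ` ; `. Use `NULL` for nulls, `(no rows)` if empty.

LEFT JOIN keeps every teams row; unmatched ones get NULL for matches columns.
Group by teams.id and compute COUNT(m.id). COUNT(col) of an all-NULL group is 0.
  1: ids {2, 3, 4, 6, 7} → COUNT(m.id)=5
  2: ids {—} → COUNT(m.id)=0
  3: ids {1, 5, 8} → COUNT(m.id)=3

Gadget | 5 ; Gear | 0 ; Widget | 3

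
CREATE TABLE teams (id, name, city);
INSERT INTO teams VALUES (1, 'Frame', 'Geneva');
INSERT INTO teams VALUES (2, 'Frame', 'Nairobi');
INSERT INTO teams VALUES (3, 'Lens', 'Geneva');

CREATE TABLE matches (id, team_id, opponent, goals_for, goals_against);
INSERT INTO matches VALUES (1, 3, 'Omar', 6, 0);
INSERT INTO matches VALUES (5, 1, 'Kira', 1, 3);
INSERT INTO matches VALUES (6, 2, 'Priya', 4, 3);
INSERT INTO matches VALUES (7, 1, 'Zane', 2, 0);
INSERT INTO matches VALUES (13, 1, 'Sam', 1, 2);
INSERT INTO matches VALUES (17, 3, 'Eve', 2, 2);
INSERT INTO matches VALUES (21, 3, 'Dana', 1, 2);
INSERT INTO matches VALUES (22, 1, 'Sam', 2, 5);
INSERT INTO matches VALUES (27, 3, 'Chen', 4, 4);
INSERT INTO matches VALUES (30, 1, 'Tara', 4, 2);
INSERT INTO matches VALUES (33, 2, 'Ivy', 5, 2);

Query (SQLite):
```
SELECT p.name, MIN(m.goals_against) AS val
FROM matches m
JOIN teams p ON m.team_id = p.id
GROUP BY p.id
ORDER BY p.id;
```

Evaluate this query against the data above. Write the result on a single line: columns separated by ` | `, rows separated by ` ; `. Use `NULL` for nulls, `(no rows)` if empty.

Join each matches row to its teams via team_id.
Group joined rows by teams.id; compute MIN(m.goals_against) per group.
  1: ids {5, 7, 13, 22, 30} → MIN(m.goals_against)=0
  2: ids {6, 33} → MIN(m.goals_against)=2
  3: ids {1, 17, 21, 27} → MIN(m.goals_against)=0

Frame | 0 ; Frame | 2 ; Lens | 0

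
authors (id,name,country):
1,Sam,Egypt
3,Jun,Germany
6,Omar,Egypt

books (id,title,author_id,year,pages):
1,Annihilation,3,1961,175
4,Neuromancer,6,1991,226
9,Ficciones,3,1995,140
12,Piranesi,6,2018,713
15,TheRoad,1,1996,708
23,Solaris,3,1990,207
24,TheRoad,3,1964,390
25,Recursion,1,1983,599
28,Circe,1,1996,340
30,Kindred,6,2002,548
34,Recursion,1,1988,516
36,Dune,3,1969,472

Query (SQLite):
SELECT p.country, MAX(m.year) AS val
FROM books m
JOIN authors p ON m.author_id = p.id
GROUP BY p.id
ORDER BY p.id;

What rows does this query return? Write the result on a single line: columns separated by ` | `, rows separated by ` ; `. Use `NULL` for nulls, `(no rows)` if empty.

Egypt | 1996 ; Germany | 1995 ; Egypt | 2018

Join each books row to its authors via author_id.
Group joined rows by authors.id; compute MAX(m.year) per group.
  1: ids {15, 25, 28, 34} → MAX(m.year)=1996
  3: ids {1, 9, 23, 24, 36} → MAX(m.year)=1995
  6: ids {4, 12, 30} → MAX(m.year)=2018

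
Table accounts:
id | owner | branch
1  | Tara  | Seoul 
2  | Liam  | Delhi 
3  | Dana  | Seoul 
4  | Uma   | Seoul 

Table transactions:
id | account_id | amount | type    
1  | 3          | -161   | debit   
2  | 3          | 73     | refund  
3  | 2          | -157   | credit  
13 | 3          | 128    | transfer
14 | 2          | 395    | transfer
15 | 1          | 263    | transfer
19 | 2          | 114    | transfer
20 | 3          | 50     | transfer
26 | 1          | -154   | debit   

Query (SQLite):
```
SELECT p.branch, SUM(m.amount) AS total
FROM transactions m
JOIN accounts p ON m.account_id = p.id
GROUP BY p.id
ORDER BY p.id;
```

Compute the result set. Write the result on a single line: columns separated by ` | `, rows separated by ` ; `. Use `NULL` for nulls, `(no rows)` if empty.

Join each transactions row to its accounts via account_id.
Group joined rows by accounts.id; compute SUM(m.amount) per group.
  1: ids {15, 26} → SUM(m.amount)=109
  2: ids {3, 14, 19} → SUM(m.amount)=352
  3: ids {1, 2, 13, 20} → SUM(m.amount)=90

Seoul | 109 ; Delhi | 352 ; Seoul | 90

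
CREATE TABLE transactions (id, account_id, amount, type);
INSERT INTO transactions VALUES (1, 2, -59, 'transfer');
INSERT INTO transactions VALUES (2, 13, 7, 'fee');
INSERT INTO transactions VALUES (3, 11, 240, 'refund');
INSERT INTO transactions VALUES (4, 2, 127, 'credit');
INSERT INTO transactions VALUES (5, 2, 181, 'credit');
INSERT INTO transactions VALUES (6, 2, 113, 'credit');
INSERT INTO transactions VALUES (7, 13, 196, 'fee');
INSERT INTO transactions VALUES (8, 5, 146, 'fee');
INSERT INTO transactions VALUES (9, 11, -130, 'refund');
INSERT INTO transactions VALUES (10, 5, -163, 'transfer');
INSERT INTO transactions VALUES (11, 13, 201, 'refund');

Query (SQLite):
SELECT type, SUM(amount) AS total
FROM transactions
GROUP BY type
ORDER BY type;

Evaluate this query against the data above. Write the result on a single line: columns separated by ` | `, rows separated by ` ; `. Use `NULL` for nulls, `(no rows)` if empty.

credit | 421 ; fee | 349 ; refund | 311 ; transfer | -222

Partition transactions by type; compute SUM(amount) within each group.
  credit: ids {4, 5, 6} → SUM(amount)=421
  fee: ids {2, 7, 8} → SUM(amount)=349
  refund: ids {3, 9, 11} → SUM(amount)=311
  transfer: ids {1, 10} → SUM(amount)=-222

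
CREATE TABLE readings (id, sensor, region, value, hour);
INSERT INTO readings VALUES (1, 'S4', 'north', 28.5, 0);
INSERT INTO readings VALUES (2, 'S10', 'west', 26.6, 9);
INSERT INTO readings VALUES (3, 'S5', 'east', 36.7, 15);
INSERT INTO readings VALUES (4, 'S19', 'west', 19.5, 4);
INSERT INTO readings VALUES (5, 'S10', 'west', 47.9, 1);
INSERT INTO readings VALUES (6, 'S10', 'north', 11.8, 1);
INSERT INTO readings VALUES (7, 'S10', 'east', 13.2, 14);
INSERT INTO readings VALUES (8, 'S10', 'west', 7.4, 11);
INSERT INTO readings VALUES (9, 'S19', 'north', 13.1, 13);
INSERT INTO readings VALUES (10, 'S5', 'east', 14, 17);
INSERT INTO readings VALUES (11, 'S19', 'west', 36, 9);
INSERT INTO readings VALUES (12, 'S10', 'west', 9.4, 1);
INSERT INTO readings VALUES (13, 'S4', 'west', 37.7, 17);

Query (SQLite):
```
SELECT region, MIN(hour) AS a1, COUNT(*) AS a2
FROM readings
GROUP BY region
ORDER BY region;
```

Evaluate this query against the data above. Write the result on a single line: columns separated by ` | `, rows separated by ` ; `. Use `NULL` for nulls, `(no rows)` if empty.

east | 14 | 3 ; north | 0 | 3 ; west | 1 | 7

Group readings by region.
Per group compute: MIN(hour), COUNT(*).
  east: ids {3, 7, 10} → MIN(hour)=14, COUNT(*)=3
  north: ids {1, 6, 9} → MIN(hour)=0, COUNT(*)=3
  west: ids {2, 4, 5, 8, 11, 12, 13} → MIN(hour)=1, COUNT(*)=7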